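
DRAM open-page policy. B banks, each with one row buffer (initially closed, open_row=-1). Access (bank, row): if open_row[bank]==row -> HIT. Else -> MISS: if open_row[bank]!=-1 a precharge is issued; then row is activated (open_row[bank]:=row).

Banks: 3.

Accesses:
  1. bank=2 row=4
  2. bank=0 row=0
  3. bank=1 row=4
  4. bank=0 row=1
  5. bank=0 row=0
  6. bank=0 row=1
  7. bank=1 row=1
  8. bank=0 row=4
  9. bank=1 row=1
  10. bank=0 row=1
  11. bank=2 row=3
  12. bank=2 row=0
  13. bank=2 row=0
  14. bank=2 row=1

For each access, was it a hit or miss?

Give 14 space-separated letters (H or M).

Answer: M M M M M M M M H M M M H M

Derivation:
Acc 1: bank2 row4 -> MISS (open row4); precharges=0
Acc 2: bank0 row0 -> MISS (open row0); precharges=0
Acc 3: bank1 row4 -> MISS (open row4); precharges=0
Acc 4: bank0 row1 -> MISS (open row1); precharges=1
Acc 5: bank0 row0 -> MISS (open row0); precharges=2
Acc 6: bank0 row1 -> MISS (open row1); precharges=3
Acc 7: bank1 row1 -> MISS (open row1); precharges=4
Acc 8: bank0 row4 -> MISS (open row4); precharges=5
Acc 9: bank1 row1 -> HIT
Acc 10: bank0 row1 -> MISS (open row1); precharges=6
Acc 11: bank2 row3 -> MISS (open row3); precharges=7
Acc 12: bank2 row0 -> MISS (open row0); precharges=8
Acc 13: bank2 row0 -> HIT
Acc 14: bank2 row1 -> MISS (open row1); precharges=9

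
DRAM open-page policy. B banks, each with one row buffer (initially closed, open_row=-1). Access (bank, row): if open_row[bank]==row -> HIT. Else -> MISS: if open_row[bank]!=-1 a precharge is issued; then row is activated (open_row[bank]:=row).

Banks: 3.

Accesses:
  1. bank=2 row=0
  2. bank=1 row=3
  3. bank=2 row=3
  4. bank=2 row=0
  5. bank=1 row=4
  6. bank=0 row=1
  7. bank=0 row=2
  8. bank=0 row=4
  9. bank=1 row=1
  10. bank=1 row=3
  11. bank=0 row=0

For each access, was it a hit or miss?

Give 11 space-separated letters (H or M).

Answer: M M M M M M M M M M M

Derivation:
Acc 1: bank2 row0 -> MISS (open row0); precharges=0
Acc 2: bank1 row3 -> MISS (open row3); precharges=0
Acc 3: bank2 row3 -> MISS (open row3); precharges=1
Acc 4: bank2 row0 -> MISS (open row0); precharges=2
Acc 5: bank1 row4 -> MISS (open row4); precharges=3
Acc 6: bank0 row1 -> MISS (open row1); precharges=3
Acc 7: bank0 row2 -> MISS (open row2); precharges=4
Acc 8: bank0 row4 -> MISS (open row4); precharges=5
Acc 9: bank1 row1 -> MISS (open row1); precharges=6
Acc 10: bank1 row3 -> MISS (open row3); precharges=7
Acc 11: bank0 row0 -> MISS (open row0); precharges=8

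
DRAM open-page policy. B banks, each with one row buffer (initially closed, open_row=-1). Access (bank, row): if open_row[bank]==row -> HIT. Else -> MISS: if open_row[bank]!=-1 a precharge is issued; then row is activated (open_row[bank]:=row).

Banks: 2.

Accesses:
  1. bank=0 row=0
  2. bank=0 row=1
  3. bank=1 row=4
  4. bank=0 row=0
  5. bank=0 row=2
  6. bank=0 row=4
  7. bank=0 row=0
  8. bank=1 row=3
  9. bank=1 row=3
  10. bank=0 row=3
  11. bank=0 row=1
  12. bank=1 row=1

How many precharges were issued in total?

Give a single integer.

Answer: 9

Derivation:
Acc 1: bank0 row0 -> MISS (open row0); precharges=0
Acc 2: bank0 row1 -> MISS (open row1); precharges=1
Acc 3: bank1 row4 -> MISS (open row4); precharges=1
Acc 4: bank0 row0 -> MISS (open row0); precharges=2
Acc 5: bank0 row2 -> MISS (open row2); precharges=3
Acc 6: bank0 row4 -> MISS (open row4); precharges=4
Acc 7: bank0 row0 -> MISS (open row0); precharges=5
Acc 8: bank1 row3 -> MISS (open row3); precharges=6
Acc 9: bank1 row3 -> HIT
Acc 10: bank0 row3 -> MISS (open row3); precharges=7
Acc 11: bank0 row1 -> MISS (open row1); precharges=8
Acc 12: bank1 row1 -> MISS (open row1); precharges=9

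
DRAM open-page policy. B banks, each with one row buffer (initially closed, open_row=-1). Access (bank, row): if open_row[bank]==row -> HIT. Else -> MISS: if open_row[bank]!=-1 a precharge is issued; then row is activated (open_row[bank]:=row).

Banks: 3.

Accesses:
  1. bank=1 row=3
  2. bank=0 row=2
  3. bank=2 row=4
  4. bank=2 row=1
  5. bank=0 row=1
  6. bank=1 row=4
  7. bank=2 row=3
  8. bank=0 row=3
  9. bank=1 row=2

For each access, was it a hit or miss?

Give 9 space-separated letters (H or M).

Acc 1: bank1 row3 -> MISS (open row3); precharges=0
Acc 2: bank0 row2 -> MISS (open row2); precharges=0
Acc 3: bank2 row4 -> MISS (open row4); precharges=0
Acc 4: bank2 row1 -> MISS (open row1); precharges=1
Acc 5: bank0 row1 -> MISS (open row1); precharges=2
Acc 6: bank1 row4 -> MISS (open row4); precharges=3
Acc 7: bank2 row3 -> MISS (open row3); precharges=4
Acc 8: bank0 row3 -> MISS (open row3); precharges=5
Acc 9: bank1 row2 -> MISS (open row2); precharges=6

Answer: M M M M M M M M M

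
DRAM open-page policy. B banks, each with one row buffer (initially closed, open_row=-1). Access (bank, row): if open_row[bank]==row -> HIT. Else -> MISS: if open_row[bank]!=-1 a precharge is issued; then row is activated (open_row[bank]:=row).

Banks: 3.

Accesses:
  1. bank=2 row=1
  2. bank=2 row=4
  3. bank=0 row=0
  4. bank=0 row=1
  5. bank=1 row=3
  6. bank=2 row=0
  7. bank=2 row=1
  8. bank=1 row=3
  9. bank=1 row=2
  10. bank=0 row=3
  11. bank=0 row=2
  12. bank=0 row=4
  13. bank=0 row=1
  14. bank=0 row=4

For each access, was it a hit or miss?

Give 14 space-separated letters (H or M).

Acc 1: bank2 row1 -> MISS (open row1); precharges=0
Acc 2: bank2 row4 -> MISS (open row4); precharges=1
Acc 3: bank0 row0 -> MISS (open row0); precharges=1
Acc 4: bank0 row1 -> MISS (open row1); precharges=2
Acc 5: bank1 row3 -> MISS (open row3); precharges=2
Acc 6: bank2 row0 -> MISS (open row0); precharges=3
Acc 7: bank2 row1 -> MISS (open row1); precharges=4
Acc 8: bank1 row3 -> HIT
Acc 9: bank1 row2 -> MISS (open row2); precharges=5
Acc 10: bank0 row3 -> MISS (open row3); precharges=6
Acc 11: bank0 row2 -> MISS (open row2); precharges=7
Acc 12: bank0 row4 -> MISS (open row4); precharges=8
Acc 13: bank0 row1 -> MISS (open row1); precharges=9
Acc 14: bank0 row4 -> MISS (open row4); precharges=10

Answer: M M M M M M M H M M M M M M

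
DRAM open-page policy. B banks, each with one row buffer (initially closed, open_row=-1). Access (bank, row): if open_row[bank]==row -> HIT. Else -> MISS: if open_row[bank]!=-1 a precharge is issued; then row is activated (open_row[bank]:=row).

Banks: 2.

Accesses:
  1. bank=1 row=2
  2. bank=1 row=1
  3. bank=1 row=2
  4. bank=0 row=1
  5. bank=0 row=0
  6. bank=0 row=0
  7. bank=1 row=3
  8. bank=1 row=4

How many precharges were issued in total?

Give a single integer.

Acc 1: bank1 row2 -> MISS (open row2); precharges=0
Acc 2: bank1 row1 -> MISS (open row1); precharges=1
Acc 3: bank1 row2 -> MISS (open row2); precharges=2
Acc 4: bank0 row1 -> MISS (open row1); precharges=2
Acc 5: bank0 row0 -> MISS (open row0); precharges=3
Acc 6: bank0 row0 -> HIT
Acc 7: bank1 row3 -> MISS (open row3); precharges=4
Acc 8: bank1 row4 -> MISS (open row4); precharges=5

Answer: 5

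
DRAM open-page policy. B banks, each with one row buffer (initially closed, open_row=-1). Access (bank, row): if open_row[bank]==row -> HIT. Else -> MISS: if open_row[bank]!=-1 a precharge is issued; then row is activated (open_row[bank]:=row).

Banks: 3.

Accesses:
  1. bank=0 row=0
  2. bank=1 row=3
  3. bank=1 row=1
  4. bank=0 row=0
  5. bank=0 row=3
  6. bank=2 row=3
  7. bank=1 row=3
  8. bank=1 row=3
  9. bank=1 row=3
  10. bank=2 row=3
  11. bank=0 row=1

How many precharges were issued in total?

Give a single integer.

Acc 1: bank0 row0 -> MISS (open row0); precharges=0
Acc 2: bank1 row3 -> MISS (open row3); precharges=0
Acc 3: bank1 row1 -> MISS (open row1); precharges=1
Acc 4: bank0 row0 -> HIT
Acc 5: bank0 row3 -> MISS (open row3); precharges=2
Acc 6: bank2 row3 -> MISS (open row3); precharges=2
Acc 7: bank1 row3 -> MISS (open row3); precharges=3
Acc 8: bank1 row3 -> HIT
Acc 9: bank1 row3 -> HIT
Acc 10: bank2 row3 -> HIT
Acc 11: bank0 row1 -> MISS (open row1); precharges=4

Answer: 4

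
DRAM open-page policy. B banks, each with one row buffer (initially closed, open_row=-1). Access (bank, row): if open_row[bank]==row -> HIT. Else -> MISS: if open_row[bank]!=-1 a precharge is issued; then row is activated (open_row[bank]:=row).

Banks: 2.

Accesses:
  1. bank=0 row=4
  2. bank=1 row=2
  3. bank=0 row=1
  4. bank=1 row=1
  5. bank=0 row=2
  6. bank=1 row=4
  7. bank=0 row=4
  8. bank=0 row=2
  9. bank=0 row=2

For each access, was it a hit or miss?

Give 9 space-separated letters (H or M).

Answer: M M M M M M M M H

Derivation:
Acc 1: bank0 row4 -> MISS (open row4); precharges=0
Acc 2: bank1 row2 -> MISS (open row2); precharges=0
Acc 3: bank0 row1 -> MISS (open row1); precharges=1
Acc 4: bank1 row1 -> MISS (open row1); precharges=2
Acc 5: bank0 row2 -> MISS (open row2); precharges=3
Acc 6: bank1 row4 -> MISS (open row4); precharges=4
Acc 7: bank0 row4 -> MISS (open row4); precharges=5
Acc 8: bank0 row2 -> MISS (open row2); precharges=6
Acc 9: bank0 row2 -> HIT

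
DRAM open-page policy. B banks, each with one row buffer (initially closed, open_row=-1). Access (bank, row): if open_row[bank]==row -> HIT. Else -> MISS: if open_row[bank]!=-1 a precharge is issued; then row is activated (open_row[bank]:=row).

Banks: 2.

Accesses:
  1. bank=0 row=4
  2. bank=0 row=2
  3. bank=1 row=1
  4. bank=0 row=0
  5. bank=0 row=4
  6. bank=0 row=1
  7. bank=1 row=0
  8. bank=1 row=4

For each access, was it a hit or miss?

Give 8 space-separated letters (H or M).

Answer: M M M M M M M M

Derivation:
Acc 1: bank0 row4 -> MISS (open row4); precharges=0
Acc 2: bank0 row2 -> MISS (open row2); precharges=1
Acc 3: bank1 row1 -> MISS (open row1); precharges=1
Acc 4: bank0 row0 -> MISS (open row0); precharges=2
Acc 5: bank0 row4 -> MISS (open row4); precharges=3
Acc 6: bank0 row1 -> MISS (open row1); precharges=4
Acc 7: bank1 row0 -> MISS (open row0); precharges=5
Acc 8: bank1 row4 -> MISS (open row4); precharges=6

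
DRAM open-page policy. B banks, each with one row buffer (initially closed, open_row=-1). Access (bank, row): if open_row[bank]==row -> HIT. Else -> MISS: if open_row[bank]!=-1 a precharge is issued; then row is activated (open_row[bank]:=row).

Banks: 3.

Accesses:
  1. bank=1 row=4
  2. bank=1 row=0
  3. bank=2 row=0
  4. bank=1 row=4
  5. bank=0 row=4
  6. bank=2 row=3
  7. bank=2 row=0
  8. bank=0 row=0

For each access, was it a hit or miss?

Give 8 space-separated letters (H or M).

Answer: M M M M M M M M

Derivation:
Acc 1: bank1 row4 -> MISS (open row4); precharges=0
Acc 2: bank1 row0 -> MISS (open row0); precharges=1
Acc 3: bank2 row0 -> MISS (open row0); precharges=1
Acc 4: bank1 row4 -> MISS (open row4); precharges=2
Acc 5: bank0 row4 -> MISS (open row4); precharges=2
Acc 6: bank2 row3 -> MISS (open row3); precharges=3
Acc 7: bank2 row0 -> MISS (open row0); precharges=4
Acc 8: bank0 row0 -> MISS (open row0); precharges=5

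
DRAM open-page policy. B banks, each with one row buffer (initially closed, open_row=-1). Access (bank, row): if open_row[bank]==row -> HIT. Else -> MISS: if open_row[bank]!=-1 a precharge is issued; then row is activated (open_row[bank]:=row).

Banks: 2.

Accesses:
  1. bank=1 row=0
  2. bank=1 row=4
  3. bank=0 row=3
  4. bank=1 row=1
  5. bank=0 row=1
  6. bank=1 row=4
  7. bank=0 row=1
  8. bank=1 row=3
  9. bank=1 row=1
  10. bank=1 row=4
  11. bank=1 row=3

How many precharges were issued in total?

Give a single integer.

Acc 1: bank1 row0 -> MISS (open row0); precharges=0
Acc 2: bank1 row4 -> MISS (open row4); precharges=1
Acc 3: bank0 row3 -> MISS (open row3); precharges=1
Acc 4: bank1 row1 -> MISS (open row1); precharges=2
Acc 5: bank0 row1 -> MISS (open row1); precharges=3
Acc 6: bank1 row4 -> MISS (open row4); precharges=4
Acc 7: bank0 row1 -> HIT
Acc 8: bank1 row3 -> MISS (open row3); precharges=5
Acc 9: bank1 row1 -> MISS (open row1); precharges=6
Acc 10: bank1 row4 -> MISS (open row4); precharges=7
Acc 11: bank1 row3 -> MISS (open row3); precharges=8

Answer: 8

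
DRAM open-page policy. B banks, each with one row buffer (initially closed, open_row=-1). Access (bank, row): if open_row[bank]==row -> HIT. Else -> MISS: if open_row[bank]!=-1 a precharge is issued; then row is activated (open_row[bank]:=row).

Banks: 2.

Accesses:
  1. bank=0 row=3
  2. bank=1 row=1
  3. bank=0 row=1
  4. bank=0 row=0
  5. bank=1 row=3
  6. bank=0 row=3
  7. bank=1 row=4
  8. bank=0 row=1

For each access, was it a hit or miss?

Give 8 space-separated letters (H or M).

Acc 1: bank0 row3 -> MISS (open row3); precharges=0
Acc 2: bank1 row1 -> MISS (open row1); precharges=0
Acc 3: bank0 row1 -> MISS (open row1); precharges=1
Acc 4: bank0 row0 -> MISS (open row0); precharges=2
Acc 5: bank1 row3 -> MISS (open row3); precharges=3
Acc 6: bank0 row3 -> MISS (open row3); precharges=4
Acc 7: bank1 row4 -> MISS (open row4); precharges=5
Acc 8: bank0 row1 -> MISS (open row1); precharges=6

Answer: M M M M M M M M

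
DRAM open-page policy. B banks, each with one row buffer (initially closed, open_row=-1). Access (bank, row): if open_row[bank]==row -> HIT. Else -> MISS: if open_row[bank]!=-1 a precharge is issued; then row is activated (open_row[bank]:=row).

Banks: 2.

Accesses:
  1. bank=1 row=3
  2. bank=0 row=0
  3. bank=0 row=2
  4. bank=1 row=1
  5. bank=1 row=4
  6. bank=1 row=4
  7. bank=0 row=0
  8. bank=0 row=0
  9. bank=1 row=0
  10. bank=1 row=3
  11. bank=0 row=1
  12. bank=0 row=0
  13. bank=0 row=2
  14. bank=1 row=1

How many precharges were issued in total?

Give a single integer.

Answer: 10

Derivation:
Acc 1: bank1 row3 -> MISS (open row3); precharges=0
Acc 2: bank0 row0 -> MISS (open row0); precharges=0
Acc 3: bank0 row2 -> MISS (open row2); precharges=1
Acc 4: bank1 row1 -> MISS (open row1); precharges=2
Acc 5: bank1 row4 -> MISS (open row4); precharges=3
Acc 6: bank1 row4 -> HIT
Acc 7: bank0 row0 -> MISS (open row0); precharges=4
Acc 8: bank0 row0 -> HIT
Acc 9: bank1 row0 -> MISS (open row0); precharges=5
Acc 10: bank1 row3 -> MISS (open row3); precharges=6
Acc 11: bank0 row1 -> MISS (open row1); precharges=7
Acc 12: bank0 row0 -> MISS (open row0); precharges=8
Acc 13: bank0 row2 -> MISS (open row2); precharges=9
Acc 14: bank1 row1 -> MISS (open row1); precharges=10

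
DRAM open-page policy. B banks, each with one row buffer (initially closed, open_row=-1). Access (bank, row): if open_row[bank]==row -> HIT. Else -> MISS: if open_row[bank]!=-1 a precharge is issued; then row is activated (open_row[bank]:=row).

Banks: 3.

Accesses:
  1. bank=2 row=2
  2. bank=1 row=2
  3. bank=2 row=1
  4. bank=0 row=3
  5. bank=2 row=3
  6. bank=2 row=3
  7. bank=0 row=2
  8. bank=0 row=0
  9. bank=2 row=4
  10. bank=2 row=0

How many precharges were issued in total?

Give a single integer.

Answer: 6

Derivation:
Acc 1: bank2 row2 -> MISS (open row2); precharges=0
Acc 2: bank1 row2 -> MISS (open row2); precharges=0
Acc 3: bank2 row1 -> MISS (open row1); precharges=1
Acc 4: bank0 row3 -> MISS (open row3); precharges=1
Acc 5: bank2 row3 -> MISS (open row3); precharges=2
Acc 6: bank2 row3 -> HIT
Acc 7: bank0 row2 -> MISS (open row2); precharges=3
Acc 8: bank0 row0 -> MISS (open row0); precharges=4
Acc 9: bank2 row4 -> MISS (open row4); precharges=5
Acc 10: bank2 row0 -> MISS (open row0); precharges=6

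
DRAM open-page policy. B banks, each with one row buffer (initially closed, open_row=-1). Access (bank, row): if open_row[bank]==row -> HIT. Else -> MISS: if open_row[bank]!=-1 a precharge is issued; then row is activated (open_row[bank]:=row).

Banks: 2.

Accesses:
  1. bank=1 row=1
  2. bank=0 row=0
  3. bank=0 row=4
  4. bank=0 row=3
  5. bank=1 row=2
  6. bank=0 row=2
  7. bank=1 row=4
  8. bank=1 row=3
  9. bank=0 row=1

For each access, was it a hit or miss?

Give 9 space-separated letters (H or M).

Answer: M M M M M M M M M

Derivation:
Acc 1: bank1 row1 -> MISS (open row1); precharges=0
Acc 2: bank0 row0 -> MISS (open row0); precharges=0
Acc 3: bank0 row4 -> MISS (open row4); precharges=1
Acc 4: bank0 row3 -> MISS (open row3); precharges=2
Acc 5: bank1 row2 -> MISS (open row2); precharges=3
Acc 6: bank0 row2 -> MISS (open row2); precharges=4
Acc 7: bank1 row4 -> MISS (open row4); precharges=5
Acc 8: bank1 row3 -> MISS (open row3); precharges=6
Acc 9: bank0 row1 -> MISS (open row1); precharges=7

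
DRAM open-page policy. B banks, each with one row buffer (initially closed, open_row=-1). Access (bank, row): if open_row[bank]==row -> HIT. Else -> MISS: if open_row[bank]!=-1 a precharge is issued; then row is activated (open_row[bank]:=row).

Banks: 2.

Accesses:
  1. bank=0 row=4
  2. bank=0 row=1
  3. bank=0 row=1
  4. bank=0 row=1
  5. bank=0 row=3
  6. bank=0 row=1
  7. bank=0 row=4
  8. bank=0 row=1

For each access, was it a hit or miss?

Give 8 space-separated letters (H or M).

Answer: M M H H M M M M

Derivation:
Acc 1: bank0 row4 -> MISS (open row4); precharges=0
Acc 2: bank0 row1 -> MISS (open row1); precharges=1
Acc 3: bank0 row1 -> HIT
Acc 4: bank0 row1 -> HIT
Acc 5: bank0 row3 -> MISS (open row3); precharges=2
Acc 6: bank0 row1 -> MISS (open row1); precharges=3
Acc 7: bank0 row4 -> MISS (open row4); precharges=4
Acc 8: bank0 row1 -> MISS (open row1); precharges=5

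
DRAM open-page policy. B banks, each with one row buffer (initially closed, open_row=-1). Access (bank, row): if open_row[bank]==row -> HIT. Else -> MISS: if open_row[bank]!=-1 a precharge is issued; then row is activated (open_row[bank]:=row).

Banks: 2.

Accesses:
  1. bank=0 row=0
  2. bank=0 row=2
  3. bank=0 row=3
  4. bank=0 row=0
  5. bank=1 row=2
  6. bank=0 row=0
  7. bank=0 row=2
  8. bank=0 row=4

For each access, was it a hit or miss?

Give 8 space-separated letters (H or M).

Answer: M M M M M H M M

Derivation:
Acc 1: bank0 row0 -> MISS (open row0); precharges=0
Acc 2: bank0 row2 -> MISS (open row2); precharges=1
Acc 3: bank0 row3 -> MISS (open row3); precharges=2
Acc 4: bank0 row0 -> MISS (open row0); precharges=3
Acc 5: bank1 row2 -> MISS (open row2); precharges=3
Acc 6: bank0 row0 -> HIT
Acc 7: bank0 row2 -> MISS (open row2); precharges=4
Acc 8: bank0 row4 -> MISS (open row4); precharges=5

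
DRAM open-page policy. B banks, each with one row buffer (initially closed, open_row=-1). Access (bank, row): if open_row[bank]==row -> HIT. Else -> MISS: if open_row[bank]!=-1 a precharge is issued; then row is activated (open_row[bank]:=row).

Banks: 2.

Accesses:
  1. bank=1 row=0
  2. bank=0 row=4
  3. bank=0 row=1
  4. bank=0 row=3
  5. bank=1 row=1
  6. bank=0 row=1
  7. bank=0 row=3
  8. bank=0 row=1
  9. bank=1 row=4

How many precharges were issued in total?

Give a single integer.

Answer: 7

Derivation:
Acc 1: bank1 row0 -> MISS (open row0); precharges=0
Acc 2: bank0 row4 -> MISS (open row4); precharges=0
Acc 3: bank0 row1 -> MISS (open row1); precharges=1
Acc 4: bank0 row3 -> MISS (open row3); precharges=2
Acc 5: bank1 row1 -> MISS (open row1); precharges=3
Acc 6: bank0 row1 -> MISS (open row1); precharges=4
Acc 7: bank0 row3 -> MISS (open row3); precharges=5
Acc 8: bank0 row1 -> MISS (open row1); precharges=6
Acc 9: bank1 row4 -> MISS (open row4); precharges=7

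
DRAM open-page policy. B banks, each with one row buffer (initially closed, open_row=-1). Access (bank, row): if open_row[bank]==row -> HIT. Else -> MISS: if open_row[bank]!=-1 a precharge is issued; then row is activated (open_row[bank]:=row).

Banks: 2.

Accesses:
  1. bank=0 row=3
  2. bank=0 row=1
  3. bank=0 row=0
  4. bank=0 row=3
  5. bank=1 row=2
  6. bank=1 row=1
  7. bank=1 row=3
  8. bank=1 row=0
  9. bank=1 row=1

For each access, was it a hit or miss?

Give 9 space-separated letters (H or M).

Answer: M M M M M M M M M

Derivation:
Acc 1: bank0 row3 -> MISS (open row3); precharges=0
Acc 2: bank0 row1 -> MISS (open row1); precharges=1
Acc 3: bank0 row0 -> MISS (open row0); precharges=2
Acc 4: bank0 row3 -> MISS (open row3); precharges=3
Acc 5: bank1 row2 -> MISS (open row2); precharges=3
Acc 6: bank1 row1 -> MISS (open row1); precharges=4
Acc 7: bank1 row3 -> MISS (open row3); precharges=5
Acc 8: bank1 row0 -> MISS (open row0); precharges=6
Acc 9: bank1 row1 -> MISS (open row1); precharges=7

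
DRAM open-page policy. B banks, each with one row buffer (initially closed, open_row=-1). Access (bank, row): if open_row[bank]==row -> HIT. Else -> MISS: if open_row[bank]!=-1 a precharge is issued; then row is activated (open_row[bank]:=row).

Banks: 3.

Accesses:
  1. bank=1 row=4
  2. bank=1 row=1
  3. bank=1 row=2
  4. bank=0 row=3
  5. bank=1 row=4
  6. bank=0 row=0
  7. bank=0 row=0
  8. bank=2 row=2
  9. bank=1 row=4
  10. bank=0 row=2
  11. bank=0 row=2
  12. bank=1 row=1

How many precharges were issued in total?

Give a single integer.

Answer: 6

Derivation:
Acc 1: bank1 row4 -> MISS (open row4); precharges=0
Acc 2: bank1 row1 -> MISS (open row1); precharges=1
Acc 3: bank1 row2 -> MISS (open row2); precharges=2
Acc 4: bank0 row3 -> MISS (open row3); precharges=2
Acc 5: bank1 row4 -> MISS (open row4); precharges=3
Acc 6: bank0 row0 -> MISS (open row0); precharges=4
Acc 7: bank0 row0 -> HIT
Acc 8: bank2 row2 -> MISS (open row2); precharges=4
Acc 9: bank1 row4 -> HIT
Acc 10: bank0 row2 -> MISS (open row2); precharges=5
Acc 11: bank0 row2 -> HIT
Acc 12: bank1 row1 -> MISS (open row1); precharges=6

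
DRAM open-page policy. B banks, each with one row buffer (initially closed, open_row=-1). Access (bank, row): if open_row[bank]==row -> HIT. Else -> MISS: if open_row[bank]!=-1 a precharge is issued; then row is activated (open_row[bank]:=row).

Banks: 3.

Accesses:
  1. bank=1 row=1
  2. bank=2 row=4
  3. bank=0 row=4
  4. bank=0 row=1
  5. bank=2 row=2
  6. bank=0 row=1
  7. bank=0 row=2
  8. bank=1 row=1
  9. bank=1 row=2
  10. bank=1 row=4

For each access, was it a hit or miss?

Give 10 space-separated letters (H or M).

Answer: M M M M M H M H M M

Derivation:
Acc 1: bank1 row1 -> MISS (open row1); precharges=0
Acc 2: bank2 row4 -> MISS (open row4); precharges=0
Acc 3: bank0 row4 -> MISS (open row4); precharges=0
Acc 4: bank0 row1 -> MISS (open row1); precharges=1
Acc 5: bank2 row2 -> MISS (open row2); precharges=2
Acc 6: bank0 row1 -> HIT
Acc 7: bank0 row2 -> MISS (open row2); precharges=3
Acc 8: bank1 row1 -> HIT
Acc 9: bank1 row2 -> MISS (open row2); precharges=4
Acc 10: bank1 row4 -> MISS (open row4); precharges=5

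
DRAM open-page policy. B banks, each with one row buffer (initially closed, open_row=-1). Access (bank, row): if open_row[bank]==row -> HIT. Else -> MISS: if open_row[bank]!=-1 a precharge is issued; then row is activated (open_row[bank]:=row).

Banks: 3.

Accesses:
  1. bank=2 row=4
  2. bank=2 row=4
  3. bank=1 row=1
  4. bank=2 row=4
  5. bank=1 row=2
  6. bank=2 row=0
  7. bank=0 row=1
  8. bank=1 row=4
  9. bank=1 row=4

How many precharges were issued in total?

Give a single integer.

Answer: 3

Derivation:
Acc 1: bank2 row4 -> MISS (open row4); precharges=0
Acc 2: bank2 row4 -> HIT
Acc 3: bank1 row1 -> MISS (open row1); precharges=0
Acc 4: bank2 row4 -> HIT
Acc 5: bank1 row2 -> MISS (open row2); precharges=1
Acc 6: bank2 row0 -> MISS (open row0); precharges=2
Acc 7: bank0 row1 -> MISS (open row1); precharges=2
Acc 8: bank1 row4 -> MISS (open row4); precharges=3
Acc 9: bank1 row4 -> HIT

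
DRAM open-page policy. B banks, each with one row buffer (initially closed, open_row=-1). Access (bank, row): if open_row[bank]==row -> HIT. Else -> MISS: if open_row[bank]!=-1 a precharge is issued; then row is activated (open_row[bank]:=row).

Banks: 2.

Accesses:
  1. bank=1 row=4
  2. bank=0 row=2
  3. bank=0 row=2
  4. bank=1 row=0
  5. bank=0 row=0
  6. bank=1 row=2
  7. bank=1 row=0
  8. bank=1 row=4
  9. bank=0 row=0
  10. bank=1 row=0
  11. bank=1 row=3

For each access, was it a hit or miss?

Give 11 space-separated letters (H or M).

Answer: M M H M M M M M H M M

Derivation:
Acc 1: bank1 row4 -> MISS (open row4); precharges=0
Acc 2: bank0 row2 -> MISS (open row2); precharges=0
Acc 3: bank0 row2 -> HIT
Acc 4: bank1 row0 -> MISS (open row0); precharges=1
Acc 5: bank0 row0 -> MISS (open row0); precharges=2
Acc 6: bank1 row2 -> MISS (open row2); precharges=3
Acc 7: bank1 row0 -> MISS (open row0); precharges=4
Acc 8: bank1 row4 -> MISS (open row4); precharges=5
Acc 9: bank0 row0 -> HIT
Acc 10: bank1 row0 -> MISS (open row0); precharges=6
Acc 11: bank1 row3 -> MISS (open row3); precharges=7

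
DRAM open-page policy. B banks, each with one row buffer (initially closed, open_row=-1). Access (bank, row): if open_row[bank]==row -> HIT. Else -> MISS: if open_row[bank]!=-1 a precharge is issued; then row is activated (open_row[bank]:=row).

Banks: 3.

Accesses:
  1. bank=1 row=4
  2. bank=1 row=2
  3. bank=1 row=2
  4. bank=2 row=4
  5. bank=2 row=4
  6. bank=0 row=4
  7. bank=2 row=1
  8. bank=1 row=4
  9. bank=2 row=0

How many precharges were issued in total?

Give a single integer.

Answer: 4

Derivation:
Acc 1: bank1 row4 -> MISS (open row4); precharges=0
Acc 2: bank1 row2 -> MISS (open row2); precharges=1
Acc 3: bank1 row2 -> HIT
Acc 4: bank2 row4 -> MISS (open row4); precharges=1
Acc 5: bank2 row4 -> HIT
Acc 6: bank0 row4 -> MISS (open row4); precharges=1
Acc 7: bank2 row1 -> MISS (open row1); precharges=2
Acc 8: bank1 row4 -> MISS (open row4); precharges=3
Acc 9: bank2 row0 -> MISS (open row0); precharges=4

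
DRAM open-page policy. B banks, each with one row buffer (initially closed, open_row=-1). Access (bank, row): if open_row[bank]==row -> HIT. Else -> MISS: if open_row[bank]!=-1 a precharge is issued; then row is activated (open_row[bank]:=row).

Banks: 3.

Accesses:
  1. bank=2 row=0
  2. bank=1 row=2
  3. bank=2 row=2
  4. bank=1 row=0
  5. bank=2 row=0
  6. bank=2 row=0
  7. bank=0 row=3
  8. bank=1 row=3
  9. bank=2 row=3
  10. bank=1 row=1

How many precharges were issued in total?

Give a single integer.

Answer: 6

Derivation:
Acc 1: bank2 row0 -> MISS (open row0); precharges=0
Acc 2: bank1 row2 -> MISS (open row2); precharges=0
Acc 3: bank2 row2 -> MISS (open row2); precharges=1
Acc 4: bank1 row0 -> MISS (open row0); precharges=2
Acc 5: bank2 row0 -> MISS (open row0); precharges=3
Acc 6: bank2 row0 -> HIT
Acc 7: bank0 row3 -> MISS (open row3); precharges=3
Acc 8: bank1 row3 -> MISS (open row3); precharges=4
Acc 9: bank2 row3 -> MISS (open row3); precharges=5
Acc 10: bank1 row1 -> MISS (open row1); precharges=6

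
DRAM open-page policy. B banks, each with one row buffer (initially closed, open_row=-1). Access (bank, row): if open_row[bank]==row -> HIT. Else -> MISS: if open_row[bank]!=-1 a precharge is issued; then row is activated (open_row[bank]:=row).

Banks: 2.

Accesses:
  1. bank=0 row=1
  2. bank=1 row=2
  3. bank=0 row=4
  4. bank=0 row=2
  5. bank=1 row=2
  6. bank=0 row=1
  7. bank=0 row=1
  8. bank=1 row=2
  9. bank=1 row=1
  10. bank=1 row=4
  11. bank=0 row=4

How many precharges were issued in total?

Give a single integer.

Acc 1: bank0 row1 -> MISS (open row1); precharges=0
Acc 2: bank1 row2 -> MISS (open row2); precharges=0
Acc 3: bank0 row4 -> MISS (open row4); precharges=1
Acc 4: bank0 row2 -> MISS (open row2); precharges=2
Acc 5: bank1 row2 -> HIT
Acc 6: bank0 row1 -> MISS (open row1); precharges=3
Acc 7: bank0 row1 -> HIT
Acc 8: bank1 row2 -> HIT
Acc 9: bank1 row1 -> MISS (open row1); precharges=4
Acc 10: bank1 row4 -> MISS (open row4); precharges=5
Acc 11: bank0 row4 -> MISS (open row4); precharges=6

Answer: 6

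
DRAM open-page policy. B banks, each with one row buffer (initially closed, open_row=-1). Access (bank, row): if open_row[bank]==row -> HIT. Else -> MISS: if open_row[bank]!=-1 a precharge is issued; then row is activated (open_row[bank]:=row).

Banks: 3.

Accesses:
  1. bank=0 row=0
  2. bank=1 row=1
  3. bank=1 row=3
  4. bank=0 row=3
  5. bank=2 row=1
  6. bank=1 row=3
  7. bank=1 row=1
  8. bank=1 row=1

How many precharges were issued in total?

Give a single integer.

Answer: 3

Derivation:
Acc 1: bank0 row0 -> MISS (open row0); precharges=0
Acc 2: bank1 row1 -> MISS (open row1); precharges=0
Acc 3: bank1 row3 -> MISS (open row3); precharges=1
Acc 4: bank0 row3 -> MISS (open row3); precharges=2
Acc 5: bank2 row1 -> MISS (open row1); precharges=2
Acc 6: bank1 row3 -> HIT
Acc 7: bank1 row1 -> MISS (open row1); precharges=3
Acc 8: bank1 row1 -> HIT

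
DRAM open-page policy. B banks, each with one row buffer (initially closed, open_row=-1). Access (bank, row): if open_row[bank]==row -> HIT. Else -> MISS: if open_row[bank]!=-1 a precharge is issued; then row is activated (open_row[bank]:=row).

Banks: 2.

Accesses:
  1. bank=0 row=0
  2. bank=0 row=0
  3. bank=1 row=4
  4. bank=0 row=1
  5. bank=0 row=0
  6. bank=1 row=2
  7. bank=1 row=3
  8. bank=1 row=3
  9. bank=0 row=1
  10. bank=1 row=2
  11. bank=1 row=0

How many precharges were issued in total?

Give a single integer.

Answer: 7

Derivation:
Acc 1: bank0 row0 -> MISS (open row0); precharges=0
Acc 2: bank0 row0 -> HIT
Acc 3: bank1 row4 -> MISS (open row4); precharges=0
Acc 4: bank0 row1 -> MISS (open row1); precharges=1
Acc 5: bank0 row0 -> MISS (open row0); precharges=2
Acc 6: bank1 row2 -> MISS (open row2); precharges=3
Acc 7: bank1 row3 -> MISS (open row3); precharges=4
Acc 8: bank1 row3 -> HIT
Acc 9: bank0 row1 -> MISS (open row1); precharges=5
Acc 10: bank1 row2 -> MISS (open row2); precharges=6
Acc 11: bank1 row0 -> MISS (open row0); precharges=7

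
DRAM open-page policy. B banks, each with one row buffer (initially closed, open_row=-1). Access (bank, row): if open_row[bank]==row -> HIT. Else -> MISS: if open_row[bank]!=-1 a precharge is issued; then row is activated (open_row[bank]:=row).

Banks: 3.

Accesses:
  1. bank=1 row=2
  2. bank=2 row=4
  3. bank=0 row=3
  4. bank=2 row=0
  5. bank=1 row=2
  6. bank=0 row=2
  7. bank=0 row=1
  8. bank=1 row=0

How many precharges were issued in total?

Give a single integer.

Answer: 4

Derivation:
Acc 1: bank1 row2 -> MISS (open row2); precharges=0
Acc 2: bank2 row4 -> MISS (open row4); precharges=0
Acc 3: bank0 row3 -> MISS (open row3); precharges=0
Acc 4: bank2 row0 -> MISS (open row0); precharges=1
Acc 5: bank1 row2 -> HIT
Acc 6: bank0 row2 -> MISS (open row2); precharges=2
Acc 7: bank0 row1 -> MISS (open row1); precharges=3
Acc 8: bank1 row0 -> MISS (open row0); precharges=4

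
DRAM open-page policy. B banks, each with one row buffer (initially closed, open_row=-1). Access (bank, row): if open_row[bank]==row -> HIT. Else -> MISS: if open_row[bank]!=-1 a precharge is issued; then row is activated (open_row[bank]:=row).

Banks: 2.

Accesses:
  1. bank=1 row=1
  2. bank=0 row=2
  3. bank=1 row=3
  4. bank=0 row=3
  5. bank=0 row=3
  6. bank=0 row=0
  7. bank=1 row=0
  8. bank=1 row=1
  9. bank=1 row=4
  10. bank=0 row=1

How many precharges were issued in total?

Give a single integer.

Answer: 7

Derivation:
Acc 1: bank1 row1 -> MISS (open row1); precharges=0
Acc 2: bank0 row2 -> MISS (open row2); precharges=0
Acc 3: bank1 row3 -> MISS (open row3); precharges=1
Acc 4: bank0 row3 -> MISS (open row3); precharges=2
Acc 5: bank0 row3 -> HIT
Acc 6: bank0 row0 -> MISS (open row0); precharges=3
Acc 7: bank1 row0 -> MISS (open row0); precharges=4
Acc 8: bank1 row1 -> MISS (open row1); precharges=5
Acc 9: bank1 row4 -> MISS (open row4); precharges=6
Acc 10: bank0 row1 -> MISS (open row1); precharges=7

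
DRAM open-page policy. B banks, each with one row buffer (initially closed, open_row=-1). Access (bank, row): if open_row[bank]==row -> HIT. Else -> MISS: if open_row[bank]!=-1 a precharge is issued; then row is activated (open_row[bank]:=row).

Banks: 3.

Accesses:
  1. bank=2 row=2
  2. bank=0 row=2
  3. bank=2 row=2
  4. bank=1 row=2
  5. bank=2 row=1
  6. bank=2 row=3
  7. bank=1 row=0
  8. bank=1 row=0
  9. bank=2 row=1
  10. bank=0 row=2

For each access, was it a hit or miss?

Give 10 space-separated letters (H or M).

Acc 1: bank2 row2 -> MISS (open row2); precharges=0
Acc 2: bank0 row2 -> MISS (open row2); precharges=0
Acc 3: bank2 row2 -> HIT
Acc 4: bank1 row2 -> MISS (open row2); precharges=0
Acc 5: bank2 row1 -> MISS (open row1); precharges=1
Acc 6: bank2 row3 -> MISS (open row3); precharges=2
Acc 7: bank1 row0 -> MISS (open row0); precharges=3
Acc 8: bank1 row0 -> HIT
Acc 9: bank2 row1 -> MISS (open row1); precharges=4
Acc 10: bank0 row2 -> HIT

Answer: M M H M M M M H M H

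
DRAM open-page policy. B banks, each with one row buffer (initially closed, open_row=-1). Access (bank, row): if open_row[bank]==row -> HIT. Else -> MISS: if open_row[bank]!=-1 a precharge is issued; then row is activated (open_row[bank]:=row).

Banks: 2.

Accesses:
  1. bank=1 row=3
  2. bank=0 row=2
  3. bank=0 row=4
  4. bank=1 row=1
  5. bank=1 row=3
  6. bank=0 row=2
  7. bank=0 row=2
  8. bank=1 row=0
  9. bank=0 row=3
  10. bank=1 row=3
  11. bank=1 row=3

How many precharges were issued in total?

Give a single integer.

Acc 1: bank1 row3 -> MISS (open row3); precharges=0
Acc 2: bank0 row2 -> MISS (open row2); precharges=0
Acc 3: bank0 row4 -> MISS (open row4); precharges=1
Acc 4: bank1 row1 -> MISS (open row1); precharges=2
Acc 5: bank1 row3 -> MISS (open row3); precharges=3
Acc 6: bank0 row2 -> MISS (open row2); precharges=4
Acc 7: bank0 row2 -> HIT
Acc 8: bank1 row0 -> MISS (open row0); precharges=5
Acc 9: bank0 row3 -> MISS (open row3); precharges=6
Acc 10: bank1 row3 -> MISS (open row3); precharges=7
Acc 11: bank1 row3 -> HIT

Answer: 7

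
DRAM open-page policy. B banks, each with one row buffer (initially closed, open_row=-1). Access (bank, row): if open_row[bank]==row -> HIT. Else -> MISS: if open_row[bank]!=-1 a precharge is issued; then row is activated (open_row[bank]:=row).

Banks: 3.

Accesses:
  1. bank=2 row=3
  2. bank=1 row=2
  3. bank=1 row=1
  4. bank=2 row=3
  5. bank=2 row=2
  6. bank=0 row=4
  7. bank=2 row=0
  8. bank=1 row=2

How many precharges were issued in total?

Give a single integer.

Answer: 4

Derivation:
Acc 1: bank2 row3 -> MISS (open row3); precharges=0
Acc 2: bank1 row2 -> MISS (open row2); precharges=0
Acc 3: bank1 row1 -> MISS (open row1); precharges=1
Acc 4: bank2 row3 -> HIT
Acc 5: bank2 row2 -> MISS (open row2); precharges=2
Acc 6: bank0 row4 -> MISS (open row4); precharges=2
Acc 7: bank2 row0 -> MISS (open row0); precharges=3
Acc 8: bank1 row2 -> MISS (open row2); precharges=4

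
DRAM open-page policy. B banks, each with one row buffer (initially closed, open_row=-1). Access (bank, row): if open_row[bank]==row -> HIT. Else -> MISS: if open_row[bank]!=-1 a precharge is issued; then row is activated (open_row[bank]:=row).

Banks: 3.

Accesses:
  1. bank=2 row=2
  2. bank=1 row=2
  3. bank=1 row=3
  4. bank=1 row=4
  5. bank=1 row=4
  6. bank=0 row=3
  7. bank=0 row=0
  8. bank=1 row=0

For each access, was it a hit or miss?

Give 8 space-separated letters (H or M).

Acc 1: bank2 row2 -> MISS (open row2); precharges=0
Acc 2: bank1 row2 -> MISS (open row2); precharges=0
Acc 3: bank1 row3 -> MISS (open row3); precharges=1
Acc 4: bank1 row4 -> MISS (open row4); precharges=2
Acc 5: bank1 row4 -> HIT
Acc 6: bank0 row3 -> MISS (open row3); precharges=2
Acc 7: bank0 row0 -> MISS (open row0); precharges=3
Acc 8: bank1 row0 -> MISS (open row0); precharges=4

Answer: M M M M H M M M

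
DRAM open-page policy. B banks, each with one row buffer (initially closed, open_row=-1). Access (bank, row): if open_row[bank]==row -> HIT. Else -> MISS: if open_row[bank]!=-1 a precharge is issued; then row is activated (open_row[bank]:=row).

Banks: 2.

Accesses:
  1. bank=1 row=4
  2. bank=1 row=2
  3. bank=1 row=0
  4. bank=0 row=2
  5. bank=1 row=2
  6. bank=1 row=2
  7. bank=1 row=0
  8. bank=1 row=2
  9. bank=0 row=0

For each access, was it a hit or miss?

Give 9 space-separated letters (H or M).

Acc 1: bank1 row4 -> MISS (open row4); precharges=0
Acc 2: bank1 row2 -> MISS (open row2); precharges=1
Acc 3: bank1 row0 -> MISS (open row0); precharges=2
Acc 4: bank0 row2 -> MISS (open row2); precharges=2
Acc 5: bank1 row2 -> MISS (open row2); precharges=3
Acc 6: bank1 row2 -> HIT
Acc 7: bank1 row0 -> MISS (open row0); precharges=4
Acc 8: bank1 row2 -> MISS (open row2); precharges=5
Acc 9: bank0 row0 -> MISS (open row0); precharges=6

Answer: M M M M M H M M M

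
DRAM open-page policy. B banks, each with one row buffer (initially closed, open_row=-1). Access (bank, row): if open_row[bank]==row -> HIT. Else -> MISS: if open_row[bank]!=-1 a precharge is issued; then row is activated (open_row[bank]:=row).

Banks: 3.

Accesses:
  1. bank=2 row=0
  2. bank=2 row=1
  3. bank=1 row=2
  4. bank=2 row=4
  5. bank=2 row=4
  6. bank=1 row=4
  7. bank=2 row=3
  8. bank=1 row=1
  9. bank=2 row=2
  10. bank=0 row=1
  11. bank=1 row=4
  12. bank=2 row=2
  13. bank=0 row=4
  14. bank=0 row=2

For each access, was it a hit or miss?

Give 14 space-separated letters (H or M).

Answer: M M M M H M M M M M M H M M

Derivation:
Acc 1: bank2 row0 -> MISS (open row0); precharges=0
Acc 2: bank2 row1 -> MISS (open row1); precharges=1
Acc 3: bank1 row2 -> MISS (open row2); precharges=1
Acc 4: bank2 row4 -> MISS (open row4); precharges=2
Acc 5: bank2 row4 -> HIT
Acc 6: bank1 row4 -> MISS (open row4); precharges=3
Acc 7: bank2 row3 -> MISS (open row3); precharges=4
Acc 8: bank1 row1 -> MISS (open row1); precharges=5
Acc 9: bank2 row2 -> MISS (open row2); precharges=6
Acc 10: bank0 row1 -> MISS (open row1); precharges=6
Acc 11: bank1 row4 -> MISS (open row4); precharges=7
Acc 12: bank2 row2 -> HIT
Acc 13: bank0 row4 -> MISS (open row4); precharges=8
Acc 14: bank0 row2 -> MISS (open row2); precharges=9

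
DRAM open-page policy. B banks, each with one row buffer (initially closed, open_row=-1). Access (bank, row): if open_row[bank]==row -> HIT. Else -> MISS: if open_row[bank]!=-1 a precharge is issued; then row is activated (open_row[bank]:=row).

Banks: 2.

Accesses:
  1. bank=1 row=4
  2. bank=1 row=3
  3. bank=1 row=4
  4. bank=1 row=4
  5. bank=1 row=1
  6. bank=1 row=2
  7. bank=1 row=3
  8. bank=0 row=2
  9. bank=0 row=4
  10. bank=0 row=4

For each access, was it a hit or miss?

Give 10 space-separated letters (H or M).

Answer: M M M H M M M M M H

Derivation:
Acc 1: bank1 row4 -> MISS (open row4); precharges=0
Acc 2: bank1 row3 -> MISS (open row3); precharges=1
Acc 3: bank1 row4 -> MISS (open row4); precharges=2
Acc 4: bank1 row4 -> HIT
Acc 5: bank1 row1 -> MISS (open row1); precharges=3
Acc 6: bank1 row2 -> MISS (open row2); precharges=4
Acc 7: bank1 row3 -> MISS (open row3); precharges=5
Acc 8: bank0 row2 -> MISS (open row2); precharges=5
Acc 9: bank0 row4 -> MISS (open row4); precharges=6
Acc 10: bank0 row4 -> HIT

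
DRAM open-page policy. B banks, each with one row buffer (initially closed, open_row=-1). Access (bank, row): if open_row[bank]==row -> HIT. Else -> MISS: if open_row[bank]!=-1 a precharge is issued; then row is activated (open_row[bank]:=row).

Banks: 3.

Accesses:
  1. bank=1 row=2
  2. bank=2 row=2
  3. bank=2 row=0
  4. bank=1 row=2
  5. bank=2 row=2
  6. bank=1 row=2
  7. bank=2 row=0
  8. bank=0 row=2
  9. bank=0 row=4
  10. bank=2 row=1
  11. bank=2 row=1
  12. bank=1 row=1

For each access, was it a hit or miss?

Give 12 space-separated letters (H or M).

Answer: M M M H M H M M M M H M

Derivation:
Acc 1: bank1 row2 -> MISS (open row2); precharges=0
Acc 2: bank2 row2 -> MISS (open row2); precharges=0
Acc 3: bank2 row0 -> MISS (open row0); precharges=1
Acc 4: bank1 row2 -> HIT
Acc 5: bank2 row2 -> MISS (open row2); precharges=2
Acc 6: bank1 row2 -> HIT
Acc 7: bank2 row0 -> MISS (open row0); precharges=3
Acc 8: bank0 row2 -> MISS (open row2); precharges=3
Acc 9: bank0 row4 -> MISS (open row4); precharges=4
Acc 10: bank2 row1 -> MISS (open row1); precharges=5
Acc 11: bank2 row1 -> HIT
Acc 12: bank1 row1 -> MISS (open row1); precharges=6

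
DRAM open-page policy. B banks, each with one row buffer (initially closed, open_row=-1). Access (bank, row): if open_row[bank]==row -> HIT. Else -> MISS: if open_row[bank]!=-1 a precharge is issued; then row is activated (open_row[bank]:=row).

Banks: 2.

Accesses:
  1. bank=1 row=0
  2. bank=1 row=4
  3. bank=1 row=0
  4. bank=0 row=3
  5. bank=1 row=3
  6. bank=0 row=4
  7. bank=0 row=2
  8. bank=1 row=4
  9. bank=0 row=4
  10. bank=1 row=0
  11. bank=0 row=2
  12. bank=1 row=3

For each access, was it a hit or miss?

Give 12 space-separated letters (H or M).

Answer: M M M M M M M M M M M M

Derivation:
Acc 1: bank1 row0 -> MISS (open row0); precharges=0
Acc 2: bank1 row4 -> MISS (open row4); precharges=1
Acc 3: bank1 row0 -> MISS (open row0); precharges=2
Acc 4: bank0 row3 -> MISS (open row3); precharges=2
Acc 5: bank1 row3 -> MISS (open row3); precharges=3
Acc 6: bank0 row4 -> MISS (open row4); precharges=4
Acc 7: bank0 row2 -> MISS (open row2); precharges=5
Acc 8: bank1 row4 -> MISS (open row4); precharges=6
Acc 9: bank0 row4 -> MISS (open row4); precharges=7
Acc 10: bank1 row0 -> MISS (open row0); precharges=8
Acc 11: bank0 row2 -> MISS (open row2); precharges=9
Acc 12: bank1 row3 -> MISS (open row3); precharges=10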